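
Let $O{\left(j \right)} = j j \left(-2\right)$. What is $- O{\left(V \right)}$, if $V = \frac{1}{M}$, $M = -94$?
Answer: $\frac{1}{4418} \approx 0.00022635$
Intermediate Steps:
$V = - \frac{1}{94}$ ($V = \frac{1}{-94} = - \frac{1}{94} \approx -0.010638$)
$O{\left(j \right)} = - 2 j^{2}$ ($O{\left(j \right)} = j^{2} \left(-2\right) = - 2 j^{2}$)
$- O{\left(V \right)} = - \left(-2\right) \left(- \frac{1}{94}\right)^{2} = - \frac{-2}{8836} = \left(-1\right) \left(- \frac{1}{4418}\right) = \frac{1}{4418}$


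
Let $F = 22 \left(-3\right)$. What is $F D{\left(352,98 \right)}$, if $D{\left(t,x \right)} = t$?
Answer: $-23232$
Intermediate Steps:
$F = -66$
$F D{\left(352,98 \right)} = \left(-66\right) 352 = -23232$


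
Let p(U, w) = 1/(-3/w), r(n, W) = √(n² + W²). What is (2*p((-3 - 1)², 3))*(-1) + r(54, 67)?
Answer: 2 + √7405 ≈ 88.052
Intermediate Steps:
r(n, W) = √(W² + n²)
p(U, w) = -w/3
(2*p((-3 - 1)², 3))*(-1) + r(54, 67) = (2*(-⅓*3))*(-1) + √(67² + 54²) = (2*(-1))*(-1) + √(4489 + 2916) = -2*(-1) + √7405 = 2 + √7405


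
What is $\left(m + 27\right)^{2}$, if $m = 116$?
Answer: $20449$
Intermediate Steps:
$\left(m + 27\right)^{2} = \left(116 + 27\right)^{2} = 143^{2} = 20449$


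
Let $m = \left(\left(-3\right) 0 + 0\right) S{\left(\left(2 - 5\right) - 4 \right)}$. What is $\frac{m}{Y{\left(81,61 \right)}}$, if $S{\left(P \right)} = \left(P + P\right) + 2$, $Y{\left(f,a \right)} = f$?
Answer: $0$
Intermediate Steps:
$S{\left(P \right)} = 2 + 2 P$ ($S{\left(P \right)} = 2 P + 2 = 2 + 2 P$)
$m = 0$ ($m = \left(\left(-3\right) 0 + 0\right) \left(2 + 2 \left(\left(2 - 5\right) - 4\right)\right) = \left(0 + 0\right) \left(2 + 2 \left(-3 - 4\right)\right) = 0 \left(2 + 2 \left(-7\right)\right) = 0 \left(2 - 14\right) = 0 \left(-12\right) = 0$)
$\frac{m}{Y{\left(81,61 \right)}} = \frac{0}{81} = 0 \cdot \frac{1}{81} = 0$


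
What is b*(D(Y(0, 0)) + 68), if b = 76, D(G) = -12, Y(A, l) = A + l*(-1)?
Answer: 4256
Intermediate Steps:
Y(A, l) = A - l
b*(D(Y(0, 0)) + 68) = 76*(-12 + 68) = 76*56 = 4256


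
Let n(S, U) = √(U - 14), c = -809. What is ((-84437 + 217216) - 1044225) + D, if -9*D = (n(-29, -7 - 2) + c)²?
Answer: -8857472/9 + 1618*I*√23/9 ≈ -9.8416e+5 + 862.18*I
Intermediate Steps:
n(S, U) = √(-14 + U)
D = -(-809 + I*√23)²/9 (D = -(√(-14 + (-7 - 2)) - 809)²/9 = -(√(-14 - 9) - 809)²/9 = -(√(-23) - 809)²/9 = -(I*√23 - 809)²/9 = -(-809 + I*√23)²/9 ≈ -72718.0 + 862.18*I)
((-84437 + 217216) - 1044225) + D = ((-84437 + 217216) - 1044225) + (-654458/9 + 1618*I*√23/9) = (132779 - 1044225) + (-654458/9 + 1618*I*√23/9) = -911446 + (-654458/9 + 1618*I*√23/9) = -8857472/9 + 1618*I*√23/9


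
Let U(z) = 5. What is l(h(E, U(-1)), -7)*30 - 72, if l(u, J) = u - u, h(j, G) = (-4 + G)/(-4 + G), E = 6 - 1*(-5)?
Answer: -72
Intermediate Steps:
E = 11 (E = 6 + 5 = 11)
h(j, G) = 1
l(u, J) = 0
l(h(E, U(-1)), -7)*30 - 72 = 0*30 - 72 = 0 - 72 = -72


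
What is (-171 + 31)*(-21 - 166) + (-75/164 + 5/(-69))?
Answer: 296246885/11316 ≈ 26179.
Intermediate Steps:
(-171 + 31)*(-21 - 166) + (-75/164 + 5/(-69)) = -140*(-187) + (-75*1/164 + 5*(-1/69)) = 26180 + (-75/164 - 5/69) = 26180 - 5995/11316 = 296246885/11316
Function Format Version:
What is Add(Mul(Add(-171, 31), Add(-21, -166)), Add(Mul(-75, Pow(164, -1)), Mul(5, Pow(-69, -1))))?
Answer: Rational(296246885, 11316) ≈ 26179.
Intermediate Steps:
Add(Mul(Add(-171, 31), Add(-21, -166)), Add(Mul(-75, Pow(164, -1)), Mul(5, Pow(-69, -1)))) = Add(Mul(-140, -187), Add(Mul(-75, Rational(1, 164)), Mul(5, Rational(-1, 69)))) = Add(26180, Add(Rational(-75, 164), Rational(-5, 69))) = Add(26180, Rational(-5995, 11316)) = Rational(296246885, 11316)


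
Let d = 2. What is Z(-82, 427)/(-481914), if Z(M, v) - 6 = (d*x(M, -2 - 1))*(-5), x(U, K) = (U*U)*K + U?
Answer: -101273/240957 ≈ -0.42029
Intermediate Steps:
x(U, K) = U + K*U² (x(U, K) = U²*K + U = K*U² + U = U + K*U²)
Z(M, v) = 6 - 10*M*(1 - 3*M) (Z(M, v) = 6 + (2*(M*(1 + (-2 - 1)*M)))*(-5) = 6 + (2*(M*(1 - 3*M)))*(-5) = 6 + (2*M*(1 - 3*M))*(-5) = 6 - 10*M*(1 - 3*M))
Z(-82, 427)/(-481914) = (6 - 10*(-82) + 30*(-82)²)/(-481914) = (6 + 820 + 30*6724)*(-1/481914) = (6 + 820 + 201720)*(-1/481914) = 202546*(-1/481914) = -101273/240957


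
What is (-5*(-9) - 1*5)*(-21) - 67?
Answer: -907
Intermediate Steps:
(-5*(-9) - 1*5)*(-21) - 67 = (45 - 5)*(-21) - 67 = 40*(-21) - 67 = -840 - 67 = -907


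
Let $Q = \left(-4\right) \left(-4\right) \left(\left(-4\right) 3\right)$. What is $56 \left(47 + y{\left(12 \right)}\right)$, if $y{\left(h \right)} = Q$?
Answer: $-8120$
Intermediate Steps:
$Q = -192$ ($Q = 16 \left(-12\right) = -192$)
$y{\left(h \right)} = -192$
$56 \left(47 + y{\left(12 \right)}\right) = 56 \left(47 - 192\right) = 56 \left(-145\right) = -8120$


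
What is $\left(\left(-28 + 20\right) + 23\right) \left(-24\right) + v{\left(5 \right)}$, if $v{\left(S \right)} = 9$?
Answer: $-351$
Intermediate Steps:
$\left(\left(-28 + 20\right) + 23\right) \left(-24\right) + v{\left(5 \right)} = \left(\left(-28 + 20\right) + 23\right) \left(-24\right) + 9 = \left(-8 + 23\right) \left(-24\right) + 9 = 15 \left(-24\right) + 9 = -360 + 9 = -351$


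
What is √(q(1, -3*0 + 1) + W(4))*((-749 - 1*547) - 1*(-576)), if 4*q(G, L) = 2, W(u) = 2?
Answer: -360*√10 ≈ -1138.4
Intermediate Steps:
q(G, L) = ½ (q(G, L) = (¼)*2 = ½)
√(q(1, -3*0 + 1) + W(4))*((-749 - 1*547) - 1*(-576)) = √(½ + 2)*((-749 - 1*547) - 1*(-576)) = √(5/2)*((-749 - 547) + 576) = (√10/2)*(-1296 + 576) = (√10/2)*(-720) = -360*√10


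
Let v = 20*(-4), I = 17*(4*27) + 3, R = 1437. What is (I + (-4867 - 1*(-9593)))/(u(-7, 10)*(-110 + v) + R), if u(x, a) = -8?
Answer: 6565/2957 ≈ 2.2202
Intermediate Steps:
I = 1839 (I = 17*108 + 3 = 1836 + 3 = 1839)
v = -80
(I + (-4867 - 1*(-9593)))/(u(-7, 10)*(-110 + v) + R) = (1839 + (-4867 - 1*(-9593)))/(-8*(-110 - 80) + 1437) = (1839 + (-4867 + 9593))/(-8*(-190) + 1437) = (1839 + 4726)/(1520 + 1437) = 6565/2957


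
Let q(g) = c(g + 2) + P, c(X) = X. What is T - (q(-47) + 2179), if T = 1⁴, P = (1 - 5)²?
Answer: -2149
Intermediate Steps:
P = 16 (P = (-4)² = 16)
q(g) = 18 + g (q(g) = (g + 2) + 16 = (2 + g) + 16 = 18 + g)
T = 1
T - (q(-47) + 2179) = 1 - ((18 - 47) + 2179) = 1 - (-29 + 2179) = 1 - 1*2150 = 1 - 2150 = -2149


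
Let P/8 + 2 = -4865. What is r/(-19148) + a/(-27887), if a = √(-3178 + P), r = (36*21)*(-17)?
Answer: 3213/4787 - I*√42114/27887 ≈ 0.67119 - 0.0073589*I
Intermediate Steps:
P = -38936 (P = -16 + 8*(-4865) = -16 - 38920 = -38936)
r = -12852 (r = 756*(-17) = -12852)
a = I*√42114 (a = √(-3178 - 38936) = √(-42114) = I*√42114 ≈ 205.22*I)
r/(-19148) + a/(-27887) = -12852/(-19148) + (I*√42114)/(-27887) = -12852*(-1/19148) + (I*√42114)*(-1/27887) = 3213/4787 - I*√42114/27887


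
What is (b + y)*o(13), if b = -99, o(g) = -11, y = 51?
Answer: 528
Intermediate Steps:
(b + y)*o(13) = (-99 + 51)*(-11) = -48*(-11) = 528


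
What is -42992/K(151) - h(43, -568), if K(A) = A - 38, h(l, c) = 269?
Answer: -73389/113 ≈ -649.46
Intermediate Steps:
K(A) = -38 + A
-42992/K(151) - h(43, -568) = -42992/(-38 + 151) - 1*269 = -42992/113 - 269 = -73389/113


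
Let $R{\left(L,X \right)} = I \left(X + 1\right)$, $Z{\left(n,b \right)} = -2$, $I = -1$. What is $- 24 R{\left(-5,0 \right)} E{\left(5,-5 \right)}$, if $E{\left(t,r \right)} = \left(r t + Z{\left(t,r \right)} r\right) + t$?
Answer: $-240$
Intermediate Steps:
$R{\left(L,X \right)} = -1 - X$ ($R{\left(L,X \right)} = - (X + 1) = - (1 + X) = -1 - X$)
$E{\left(t,r \right)} = t - 2 r + r t$ ($E{\left(t,r \right)} = \left(r t - 2 r\right) + t = \left(- 2 r + r t\right) + t = t - 2 r + r t$)
$- 24 R{\left(-5,0 \right)} E{\left(5,-5 \right)} = - 24 \left(-1 - 0\right) \left(5 - -10 - 25\right) = - 24 \left(-1 + 0\right) \left(5 + 10 - 25\right) = \left(-24\right) \left(-1\right) \left(-10\right) = 24 \left(-10\right) = -240$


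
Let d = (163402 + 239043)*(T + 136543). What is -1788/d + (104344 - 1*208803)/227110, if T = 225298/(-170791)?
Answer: -65356892965916501647/142095969820026769950 ≈ -0.45995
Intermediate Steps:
T = -225298/170791 (T = 225298*(-1/170791) = -225298/170791 ≈ -1.3191)
d = 9385053706575675/170791 (d = (163402 + 239043)*(-225298/170791 + 136543) = 402445*(23320090215/170791) = 9385053706575675/170791 ≈ 5.4950e+10)
-1788/d + (104344 - 1*208803)/227110 = -1788/9385053706575675/170791 + (104344 - 1*208803)/227110 = -1788*170791/9385053706575675 + (104344 - 208803)*(1/227110) = -101791436/3128351235525225 - 104459*1/227110 = -101791436/3128351235525225 - 104459/227110 = -65356892965916501647/142095969820026769950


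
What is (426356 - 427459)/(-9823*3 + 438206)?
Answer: -1103/408737 ≈ -0.0026986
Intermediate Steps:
(426356 - 427459)/(-9823*3 + 438206) = -1103/(-29469 + 438206) = -1103/408737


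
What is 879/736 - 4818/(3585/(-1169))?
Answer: 1382827109/879520 ≈ 1572.3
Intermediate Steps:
879/736 - 4818/(3585/(-1169)) = 879*(1/736) - 4818/(3585*(-1/1169)) = 879/736 - 4818/(-3585/1169) = 879/736 - 4818*(-1169/3585) = 879/736 + 1877414/1195 = 1382827109/879520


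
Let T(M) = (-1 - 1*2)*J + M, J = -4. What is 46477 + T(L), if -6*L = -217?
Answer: 279151/6 ≈ 46525.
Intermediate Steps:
L = 217/6 (L = -⅙*(-217) = 217/6 ≈ 36.167)
T(M) = 12 + M (T(M) = (-1 - 1*2)*(-4) + M = (-1 - 2)*(-4) + M = -3*(-4) + M = 12 + M)
46477 + T(L) = 46477 + (12 + 217/6) = 46477 + 289/6 = 279151/6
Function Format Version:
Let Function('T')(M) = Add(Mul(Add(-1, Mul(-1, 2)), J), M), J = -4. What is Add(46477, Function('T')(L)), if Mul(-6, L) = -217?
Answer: Rational(279151, 6) ≈ 46525.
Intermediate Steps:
L = Rational(217, 6) (L = Mul(Rational(-1, 6), -217) = Rational(217, 6) ≈ 36.167)
Function('T')(M) = Add(12, M) (Function('T')(M) = Add(Mul(Add(-1, Mul(-1, 2)), -4), M) = Add(Mul(Add(-1, -2), -4), M) = Add(Mul(-3, -4), M) = Add(12, M))
Add(46477, Function('T')(L)) = Add(46477, Add(12, Rational(217, 6))) = Add(46477, Rational(289, 6)) = Rational(279151, 6)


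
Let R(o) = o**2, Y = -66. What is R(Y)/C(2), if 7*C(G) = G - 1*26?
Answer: -2541/2 ≈ -1270.5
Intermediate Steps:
C(G) = -26/7 + G/7 (C(G) = (G - 1*26)/7 = (G - 26)/7 = (-26 + G)/7 = -26/7 + G/7)
R(Y)/C(2) = (-66)**2/(-26/7 + (1/7)*2) = 4356/(-26/7 + 2/7) = 4356/(-24/7) = 4356*(-7/24) = -2541/2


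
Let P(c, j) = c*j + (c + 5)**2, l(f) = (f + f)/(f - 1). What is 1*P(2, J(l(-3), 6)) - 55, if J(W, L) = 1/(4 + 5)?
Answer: -52/9 ≈ -5.7778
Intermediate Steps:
l(f) = 2*f/(-1 + f) (l(f) = (2*f)/(-1 + f) = 2*f/(-1 + f))
J(W, L) = 1/9
P(c, j) = (5 + c)**2 + c*j (P(c, j) = c*j + (5 + c)**2 = (5 + c)**2 + c*j)
1*P(2, J(l(-3), 6)) - 55 = 1*((5 + 2)**2 + 2*(1/9)) - 55 = 1*(7**2 + 2/9) - 55 = 1*(49 + 2/9) - 55 = 1*(443/9) - 55 = 443/9 - 55 = -52/9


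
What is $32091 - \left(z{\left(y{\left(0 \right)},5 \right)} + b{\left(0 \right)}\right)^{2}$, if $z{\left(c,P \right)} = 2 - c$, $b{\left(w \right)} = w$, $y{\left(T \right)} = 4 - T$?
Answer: $32087$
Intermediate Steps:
$32091 - \left(z{\left(y{\left(0 \right)},5 \right)} + b{\left(0 \right)}\right)^{2} = 32091 - \left(\left(2 - \left(4 - 0\right)\right) + 0\right)^{2} = 32091 - \left(\left(2 - \left(4 + 0\right)\right) + 0\right)^{2} = 32091 - \left(\left(2 - 4\right) + 0\right)^{2} = 32091 - \left(-2 + 0\right)^{2} = 32091 - \left(-2\right)^{2} = 32091 - 4 = 32087$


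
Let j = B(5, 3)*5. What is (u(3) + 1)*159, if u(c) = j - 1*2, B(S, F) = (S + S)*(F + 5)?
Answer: 63441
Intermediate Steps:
B(S, F) = 2*S*(5 + F) (B(S, F) = (2*S)*(5 + F) = 2*S*(5 + F))
j = 400 (j = (2*5*(5 + 3))*5 = (2*5*8)*5 = 80*5 = 400)
u(c) = 398 (u(c) = 400 - 1*2 = 400 - 2 = 398)
(u(3) + 1)*159 = (398 + 1)*159 = 399*159 = 63441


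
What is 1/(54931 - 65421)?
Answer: -1/10490 ≈ -9.5329e-5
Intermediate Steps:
1/(54931 - 65421) = 1/(-10490) = -1/10490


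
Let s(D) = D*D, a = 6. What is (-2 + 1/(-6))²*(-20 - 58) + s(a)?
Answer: -1981/6 ≈ -330.17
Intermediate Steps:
s(D) = D²
(-2 + 1/(-6))²*(-20 - 58) + s(a) = (-2 + 1/(-6))²*(-20 - 58) + 6² = (-2 - ⅙)²*(-78) + 36 = (-13/6)²*(-78) + 36 = (169/36)*(-78) + 36 = -2197/6 + 36 = -1981/6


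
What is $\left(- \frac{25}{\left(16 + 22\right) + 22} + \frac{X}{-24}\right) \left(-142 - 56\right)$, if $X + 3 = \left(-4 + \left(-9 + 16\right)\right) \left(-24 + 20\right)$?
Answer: $- \frac{165}{4} \approx -41.25$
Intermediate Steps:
$X = -15$ ($X = -3 + \left(-4 + \left(-9 + 16\right)\right) \left(-24 + 20\right) = -3 + \left(-4 + 7\right) \left(-4\right) = -3 + 3 \left(-4\right) = -3 - 12 = -15$)
$\left(- \frac{25}{\left(16 + 22\right) + 22} + \frac{X}{-24}\right) \left(-142 - 56\right) = \left(- \frac{25}{\left(16 + 22\right) + 22} - \frac{15}{-24}\right) \left(-142 - 56\right) = \left(- \frac{25}{38 + 22} - - \frac{5}{8}\right) \left(-198\right) = \left(- \frac{25}{60} + \frac{5}{8}\right) \left(-198\right) = \left(\left(-25\right) \frac{1}{60} + \frac{5}{8}\right) \left(-198\right) = \left(- \frac{5}{12} + \frac{5}{8}\right) \left(-198\right) = \frac{5}{24} \left(-198\right) = - \frac{165}{4}$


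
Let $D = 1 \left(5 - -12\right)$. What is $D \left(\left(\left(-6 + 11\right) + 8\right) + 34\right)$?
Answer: $799$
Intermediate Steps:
$D = 17$ ($D = 1 \left(5 + 12\right) = 1 \cdot 17 = 17$)
$D \left(\left(\left(-6 + 11\right) + 8\right) + 34\right) = 17 \left(\left(\left(-6 + 11\right) + 8\right) + 34\right) = 17 \left(\left(5 + 8\right) + 34\right) = 17 \left(13 + 34\right) = 17 \cdot 47 = 799$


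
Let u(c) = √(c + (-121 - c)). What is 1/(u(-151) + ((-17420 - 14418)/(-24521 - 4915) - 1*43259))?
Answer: -9370509692874/405348769864584253 - 2382814764*I/405348769864584253 ≈ -2.3117e-5 - 5.8784e-9*I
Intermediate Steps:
u(c) = 11*I (u(c) = √(-121) = 11*I)
1/(u(-151) + ((-17420 - 14418)/(-24521 - 4915) - 1*43259)) = 1/(11*I + ((-17420 - 14418)/(-24521 - 4915) - 1*43259)) = 1/(11*I + (-31838/(-29436) - 43259)) = 1/(11*I + (-31838*(-1/29436) - 43259)) = 1/(11*I + (15919/14718 - 43259)) = 1/(11*I - 636670043/14718) = 1/(-636670043/14718 + 11*I) = 216619524*(-636670043/14718 - 11*I)/405348769864584253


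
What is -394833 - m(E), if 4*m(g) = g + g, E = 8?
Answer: -394837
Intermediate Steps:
m(g) = g/2 (m(g) = (g + g)/4 = (2*g)/4 = g/2)
-394833 - m(E) = -394833 - 8/2 = -394833 - 1*4 = -394833 - 4 = -394837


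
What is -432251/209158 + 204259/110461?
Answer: -5024473789/23103801838 ≈ -0.21747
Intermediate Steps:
-432251/209158 + 204259/110461 = -5024473789/23103801838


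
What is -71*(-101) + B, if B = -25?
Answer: 7146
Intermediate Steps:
-71*(-101) + B = -71*(-101) - 25 = 7171 - 25 = 7146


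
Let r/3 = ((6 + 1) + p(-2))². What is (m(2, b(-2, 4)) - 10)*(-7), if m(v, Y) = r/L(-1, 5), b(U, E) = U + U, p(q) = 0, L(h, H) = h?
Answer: 1099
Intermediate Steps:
r = 147 (r = 3*((6 + 1) + 0)² = 3*(7 + 0)² = 3*7² = 3*49 = 147)
b(U, E) = 2*U
m(v, Y) = -147 (m(v, Y) = 147/(-1) = 147*(-1) = -147)
(m(2, b(-2, 4)) - 10)*(-7) = (-147 - 10)*(-7) = -157*(-7) = 1099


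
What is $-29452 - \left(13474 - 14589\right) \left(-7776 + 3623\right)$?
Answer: $-4660047$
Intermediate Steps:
$-29452 - \left(13474 - 14589\right) \left(-7776 + 3623\right) = -29452 - \left(-1115\right) \left(-4153\right) = -29452 - 4630595 = -4660047$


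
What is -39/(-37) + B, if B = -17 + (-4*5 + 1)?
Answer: -1293/37 ≈ -34.946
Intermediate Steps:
B = -36 (B = -17 + (-20 + 1) = -17 - 19 = -36)
-39/(-37) + B = -39/(-37) - 36 = -1/37*(-39) - 36 = 39/37 - 36 = -1293/37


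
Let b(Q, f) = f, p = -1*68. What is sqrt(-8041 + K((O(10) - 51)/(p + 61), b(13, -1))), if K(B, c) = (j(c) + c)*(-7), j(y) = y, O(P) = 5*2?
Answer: I*sqrt(8027) ≈ 89.594*I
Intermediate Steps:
p = -68
O(P) = 10
K(B, c) = -14*c (K(B, c) = (c + c)*(-7) = (2*c)*(-7) = -14*c)
sqrt(-8041 + K((O(10) - 51)/(p + 61), b(13, -1))) = sqrt(-8041 - 14*(-1)) = sqrt(-8041 + 14) = sqrt(-8027) = I*sqrt(8027)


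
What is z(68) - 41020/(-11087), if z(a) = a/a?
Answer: 52107/11087 ≈ 4.6998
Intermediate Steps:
z(a) = 1
z(68) - 41020/(-11087) = 1 - 41020/(-11087) = 1 - 41020*(-1)/11087 = 1 - 1*(-41020/11087) = 1 + 41020/11087 = 52107/11087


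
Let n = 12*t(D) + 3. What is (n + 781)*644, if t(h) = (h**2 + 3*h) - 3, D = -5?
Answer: 558992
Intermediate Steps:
t(h) = -3 + h**2 + 3*h
n = 87 (n = 12*(-3 + (-5)**2 + 3*(-5)) + 3 = 12*(-3 + 25 - 15) + 3 = 12*7 + 3 = 84 + 3 = 87)
(n + 781)*644 = (87 + 781)*644 = 868*644 = 558992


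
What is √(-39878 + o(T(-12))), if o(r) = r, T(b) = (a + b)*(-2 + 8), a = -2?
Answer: I*√39962 ≈ 199.91*I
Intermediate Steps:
T(b) = -12 + 6*b (T(b) = (-2 + b)*(-2 + 8) = (-2 + b)*6 = -12 + 6*b)
√(-39878 + o(T(-12))) = √(-39878 + (-12 + 6*(-12))) = √(-39878 + (-12 - 72)) = √(-39878 - 84) = √(-39962) = I*√39962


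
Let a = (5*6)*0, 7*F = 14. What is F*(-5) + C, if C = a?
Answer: -10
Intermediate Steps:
F = 2 (F = (⅐)*14 = 2)
a = 0 (a = 30*0 = 0)
C = 0
F*(-5) + C = 2*(-5) + 0 = -10 + 0 = -10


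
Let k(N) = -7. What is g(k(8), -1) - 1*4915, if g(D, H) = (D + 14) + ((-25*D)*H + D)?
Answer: -5090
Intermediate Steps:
g(D, H) = 14 + 2*D - 25*D*H (g(D, H) = (14 + D) + (-25*D*H + D) = (14 + D) + (D - 25*D*H) = 14 + 2*D - 25*D*H)
g(k(8), -1) - 1*4915 = (14 + 2*(-7) - 25*(-7)*(-1)) - 1*4915 = (14 - 14 - 175) - 4915 = -175 - 4915 = -5090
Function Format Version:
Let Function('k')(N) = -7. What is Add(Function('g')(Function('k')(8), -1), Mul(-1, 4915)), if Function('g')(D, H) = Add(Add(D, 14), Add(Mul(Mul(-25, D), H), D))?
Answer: -5090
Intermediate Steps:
Function('g')(D, H) = Add(14, Mul(2, D), Mul(-25, D, H)) (Function('g')(D, H) = Add(Add(14, D), Add(Mul(-25, D, H), D)) = Add(Add(14, D), Add(D, Mul(-25, D, H))) = Add(14, Mul(2, D), Mul(-25, D, H)))
Add(Function('g')(Function('k')(8), -1), Mul(-1, 4915)) = Add(Add(14, Mul(2, -7), Mul(-25, -7, -1)), Mul(-1, 4915)) = Add(Add(14, -14, -175), -4915) = Add(-175, -4915) = -5090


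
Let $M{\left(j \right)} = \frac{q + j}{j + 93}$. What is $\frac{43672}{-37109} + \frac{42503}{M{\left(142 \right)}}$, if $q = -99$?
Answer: $\frac{8619777243}{37109} \approx 2.3228 \cdot 10^{5}$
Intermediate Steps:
$M{\left(j \right)} = \frac{-99 + j}{93 + j}$ ($M{\left(j \right)} = \frac{-99 + j}{j + 93} = \frac{-99 + j}{93 + j}$)
$\frac{43672}{-37109} + \frac{42503}{M{\left(142 \right)}} = \frac{43672}{-37109} + \frac{42503}{\frac{1}{93 + 142} \left(-99 + 142\right)} = 43672 \left(- \frac{1}{37109}\right) + \frac{42503}{\frac{1}{235} \cdot 43} = - \frac{43672}{37109} + \frac{42503}{\frac{1}{235} \cdot 43} = - \frac{43672}{37109} + \frac{42503}{\frac{43}{235}} = - \frac{43672}{37109} + 42503 \cdot \frac{235}{43} = - \frac{43672}{37109} + \frac{9988205}{43} = \frac{8619777243}{37109}$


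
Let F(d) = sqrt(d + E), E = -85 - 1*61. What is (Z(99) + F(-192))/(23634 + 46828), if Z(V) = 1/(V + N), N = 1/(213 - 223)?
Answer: 5/34843459 + 13*I*sqrt(2)/70462 ≈ 1.435e-7 + 0.00026092*I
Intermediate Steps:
E = -146 (E = -85 - 61 = -146)
N = -1/10 (N = 1/(-10) = -1/10 ≈ -0.10000)
Z(V) = 1/(-1/10 + V) (Z(V) = 1/(V - 1/10) = 1/(-1/10 + V))
F(d) = sqrt(-146 + d) (F(d) = sqrt(d - 146) = sqrt(-146 + d))
(Z(99) + F(-192))/(23634 + 46828) = (10/(-1 + 10*99) + sqrt(-146 - 192))/(23634 + 46828) = (10/(-1 + 990) + sqrt(-338))/70462 = (10/989 + 13*I*sqrt(2))*(1/70462) = 5/34843459 + 13*I*sqrt(2)/70462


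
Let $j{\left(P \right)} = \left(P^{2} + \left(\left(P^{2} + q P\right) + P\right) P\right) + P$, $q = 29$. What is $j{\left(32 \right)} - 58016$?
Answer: $6528$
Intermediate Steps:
$j{\left(P \right)} = P + P^{2} + P \left(P^{2} + 30 P\right)$ ($j{\left(P \right)} = \left(P^{2} + \left(\left(P^{2} + 29 P\right) + P\right) P\right) + P = \left(P^{2} + \left(P^{2} + 30 P\right) P\right) + P = \left(P^{2} + P \left(P^{2} + 30 P\right)\right) + P = P + P^{2} + P \left(P^{2} + 30 P\right)$)
$j{\left(32 \right)} - 58016 = 32 \left(1 + 32^{2} + 31 \cdot 32\right) - 58016 = 32 \left(1 + 1024 + 992\right) - 58016 = 32 \cdot 2017 - 58016 = 64544 - 58016 = 6528$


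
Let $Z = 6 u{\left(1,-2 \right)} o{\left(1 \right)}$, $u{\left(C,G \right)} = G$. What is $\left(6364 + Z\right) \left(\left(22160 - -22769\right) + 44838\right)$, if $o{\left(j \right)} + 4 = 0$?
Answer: $575586004$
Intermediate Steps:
$o{\left(j \right)} = -4$ ($o{\left(j \right)} = -4 + 0 = -4$)
$Z = 48$ ($Z = 6 \left(-2\right) \left(-4\right) = \left(-12\right) \left(-4\right) = 48$)
$\left(6364 + Z\right) \left(\left(22160 - -22769\right) + 44838\right) = \left(6364 + 48\right) \left(\left(22160 - -22769\right) + 44838\right) = 6412 \left(\left(22160 + 22769\right) + 44838\right) = 6412 \left(44929 + 44838\right) = 6412 \cdot 89767 = 575586004$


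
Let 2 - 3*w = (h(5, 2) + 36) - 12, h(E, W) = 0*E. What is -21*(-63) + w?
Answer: 3947/3 ≈ 1315.7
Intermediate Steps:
h(E, W) = 0
w = -22/3 (w = ⅔ - ((0 + 36) - 12)/3 = ⅔ - (36 - 12)/3 = ⅔ - ⅓*24 = ⅔ - 8 = -22/3 ≈ -7.3333)
-21*(-63) + w = -21*(-63) - 22/3 = 1323 - 22/3 = 3947/3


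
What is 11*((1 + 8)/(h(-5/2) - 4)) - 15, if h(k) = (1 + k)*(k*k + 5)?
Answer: -3297/167 ≈ -19.743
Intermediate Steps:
h(k) = (1 + k)*(5 + k**2) (h(k) = (1 + k)*(k**2 + 5) = (1 + k)*(5 + k**2))
11*((1 + 8)/(h(-5/2) - 4)) - 15 = 11*((1 + 8)/((5 + (-5/2)**2 + (-5/2)**3 + 5*(-5/2)) - 4)) - 15 = 11*(9/((5 + (-5*1/2)**2 + (-5*1/2)**3 + 5*(-5*1/2)) - 4)) - 15 = 11*(9/((5 + (-5/2)**2 + (-5/2)**3 + 5*(-5/2)) - 4)) - 15 = 11*(9/((5 + 25/4 - 125/8 - 25/2) - 4)) - 15 = 11*(9/(-135/8 - 4)) - 15 = 11*(9/(-167/8)) - 15 = 11*(9*(-8/167)) - 15 = 11*(-72/167) - 15 = -792/167 - 15 = -3297/167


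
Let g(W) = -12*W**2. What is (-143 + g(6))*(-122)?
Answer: 70150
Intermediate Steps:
(-143 + g(6))*(-122) = (-143 - 12*6**2)*(-122) = (-143 - 12*36)*(-122) = (-143 - 432)*(-122) = -575*(-122) = 70150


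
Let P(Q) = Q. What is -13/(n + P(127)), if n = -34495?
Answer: 13/34368 ≈ 0.00037826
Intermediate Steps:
-13/(n + P(127)) = -13/(-34495 + 127) = -13/(-34368) = -13*(-1/34368) = 13/34368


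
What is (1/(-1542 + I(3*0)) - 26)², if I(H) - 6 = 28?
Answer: 1537345681/2274064 ≈ 676.03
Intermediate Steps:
I(H) = 34 (I(H) = 6 + 28 = 34)
(1/(-1542 + I(3*0)) - 26)² = (1/(-1542 + 34) - 26)² = (1/(-1508) - 26)² = (-1/1508 - 26)² = (-39209/1508)² = 1537345681/2274064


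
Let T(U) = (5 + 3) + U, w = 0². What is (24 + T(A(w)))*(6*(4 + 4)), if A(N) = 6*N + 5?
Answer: 1776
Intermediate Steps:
w = 0
A(N) = 5 + 6*N
T(U) = 8 + U
(24 + T(A(w)))*(6*(4 + 4)) = (24 + (8 + (5 + 6*0)))*(6*(4 + 4)) = (24 + (8 + (5 + 0)))*(6*8) = (24 + (8 + 5))*48 = (24 + 13)*48 = 37*48 = 1776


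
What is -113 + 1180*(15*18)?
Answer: 318487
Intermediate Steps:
-113 + 1180*(15*18) = -113 + 1180*270 = -113 + 318600 = 318487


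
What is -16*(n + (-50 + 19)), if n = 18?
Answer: 208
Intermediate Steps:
-16*(n + (-50 + 19)) = -16*(18 + (-50 + 19)) = -16*(18 - 31) = -16*(-13) = 208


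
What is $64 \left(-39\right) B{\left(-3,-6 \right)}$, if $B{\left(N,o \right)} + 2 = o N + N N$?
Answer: $-62400$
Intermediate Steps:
$B{\left(N,o \right)} = -2 + N^{2} + N o$ ($B{\left(N,o \right)} = -2 + \left(o N + N N\right) = -2 + \left(N o + N^{2}\right) = -2 + \left(N^{2} + N o\right) = -2 + N^{2} + N o$)
$64 \left(-39\right) B{\left(-3,-6 \right)} = 64 \left(-39\right) \left(-2 + \left(-3\right)^{2} - -18\right) = - 2496 \left(-2 + 9 + 18\right) = \left(-2496\right) 25 = -62400$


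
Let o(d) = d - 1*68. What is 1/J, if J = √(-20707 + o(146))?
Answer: -I*√421/2947 ≈ -0.0069624*I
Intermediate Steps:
o(d) = -68 + d (o(d) = d - 68 = -68 + d)
J = 7*I*√421 (J = √(-20707 + (-68 + 146)) = √(-20707 + 78) = √(-20629) = 7*I*√421 ≈ 143.63*I)
1/J = 1/(7*I*√421) = -I*√421/2947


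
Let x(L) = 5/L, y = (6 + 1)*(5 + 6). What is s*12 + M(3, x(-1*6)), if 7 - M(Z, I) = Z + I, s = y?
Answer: 5573/6 ≈ 928.83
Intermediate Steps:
y = 77 (y = 7*11 = 77)
s = 77
M(Z, I) = 7 - I - Z (M(Z, I) = 7 - (Z + I) = 7 - (I + Z) = 7 + (-I - Z) = 7 - I - Z)
s*12 + M(3, x(-1*6)) = 77*12 + (7 - 5/((-1*6)) - 1*3) = 924 + (7 - 5/(-6) - 3) = 924 + (7 - 5*(-1)/6 - 3) = 924 + (7 - 1*(-5/6) - 3) = 924 + (7 + 5/6 - 3) = 924 + 29/6 = 5573/6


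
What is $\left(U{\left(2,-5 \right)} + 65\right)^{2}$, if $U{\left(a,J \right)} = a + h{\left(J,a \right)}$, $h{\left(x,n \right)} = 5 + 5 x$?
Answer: $2209$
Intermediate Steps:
$U{\left(a,J \right)} = 5 + a + 5 J$ ($U{\left(a,J \right)} = a + \left(5 + 5 J\right) = 5 + a + 5 J$)
$\left(U{\left(2,-5 \right)} + 65\right)^{2} = \left(\left(5 + 2 + 5 \left(-5\right)\right) + 65\right)^{2} = \left(\left(5 + 2 - 25\right) + 65\right)^{2} = \left(-18 + 65\right)^{2} = 47^{2} = 2209$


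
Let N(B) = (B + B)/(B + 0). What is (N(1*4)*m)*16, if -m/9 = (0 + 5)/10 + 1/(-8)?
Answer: -108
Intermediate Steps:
m = -27/8 (m = -9*((0 + 5)/10 + 1/(-8)) = -9*(5*(1/10) + 1*(-1/8)) = -9*(1/2 - 1/8) = -9*3/8 = -27/8 ≈ -3.3750)
N(B) = 2 (N(B) = (2*B)/B = 2)
(N(1*4)*m)*16 = (2*(-27/8))*16 = -27/4*16 = -108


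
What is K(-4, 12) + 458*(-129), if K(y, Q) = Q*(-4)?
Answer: -59130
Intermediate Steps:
K(y, Q) = -4*Q
K(-4, 12) + 458*(-129) = -4*12 + 458*(-129) = -48 - 59082 = -59130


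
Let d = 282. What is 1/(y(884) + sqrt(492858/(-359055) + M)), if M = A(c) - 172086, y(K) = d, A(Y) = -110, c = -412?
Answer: 5625195/5021212081 - I*sqrt(274071236790890)/10042424162 ≈ 0.0011203 - 0.0016485*I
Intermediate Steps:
y(K) = 282
M = -172196 (M = -110 - 172086 = -172196)
1/(y(884) + sqrt(492858/(-359055) + M)) = 1/(282 + sqrt(492858/(-359055) - 172196)) = 1/(282 + sqrt(492858*(-1/359055) - 172196)) = 1/(282 + sqrt(-54762/39895 - 172196)) = 1/(282 + sqrt(-6869814182/39895)) = 1/(282 + I*sqrt(274071236790890)/39895)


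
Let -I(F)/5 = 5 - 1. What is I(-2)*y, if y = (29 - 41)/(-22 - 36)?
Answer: -120/29 ≈ -4.1379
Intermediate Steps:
I(F) = -20 (I(F) = -5*(5 - 1) = -5*4 = -20)
y = 6/29 (y = -12/(-58) = -12*(-1/58) = 6/29 ≈ 0.20690)
I(-2)*y = -20*6/29 = -120/29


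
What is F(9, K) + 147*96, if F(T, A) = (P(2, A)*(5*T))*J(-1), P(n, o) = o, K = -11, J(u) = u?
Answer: 14607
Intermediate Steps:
F(T, A) = -5*A*T (F(T, A) = (A*(5*T))*(-1) = (5*A*T)*(-1) = -5*A*T)
F(9, K) + 147*96 = -5*(-11)*9 + 147*96 = 495 + 14112 = 14607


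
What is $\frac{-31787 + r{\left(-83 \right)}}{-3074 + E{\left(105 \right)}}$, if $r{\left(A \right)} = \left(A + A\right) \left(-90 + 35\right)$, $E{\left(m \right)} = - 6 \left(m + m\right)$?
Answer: $\frac{22657}{4334} \approx 5.2277$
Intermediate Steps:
$E{\left(m \right)} = - 12 m$ ($E{\left(m \right)} = - 6 \cdot 2 m = - 12 m$)
$r{\left(A \right)} = - 110 A$ ($r{\left(A \right)} = 2 A \left(-55\right) = - 110 A$)
$\frac{-31787 + r{\left(-83 \right)}}{-3074 + E{\left(105 \right)}} = \frac{-31787 - -9130}{-3074 - 1260} = \frac{-31787 + 9130}{-3074 - 1260} = - \frac{22657}{-4334} = \left(-22657\right) \left(- \frac{1}{4334}\right) = \frac{22657}{4334}$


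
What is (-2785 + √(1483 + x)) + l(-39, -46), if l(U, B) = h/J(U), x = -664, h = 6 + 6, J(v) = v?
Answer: -36209/13 + 3*√91 ≈ -2756.7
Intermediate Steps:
h = 12
l(U, B) = 12/U
(-2785 + √(1483 + x)) + l(-39, -46) = (-2785 + √(1483 - 664)) + 12/(-39) = (-2785 + √819) + 12*(-1/39) = (-2785 + 3*√91) - 4/13 = -36209/13 + 3*√91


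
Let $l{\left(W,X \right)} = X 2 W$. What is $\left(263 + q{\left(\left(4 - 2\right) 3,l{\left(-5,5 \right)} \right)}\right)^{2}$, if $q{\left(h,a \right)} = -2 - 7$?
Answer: $64516$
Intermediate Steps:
$l{\left(W,X \right)} = 2 W X$ ($l{\left(W,X \right)} = 2 X W = 2 W X$)
$q{\left(h,a \right)} = -9$ ($q{\left(h,a \right)} = -2 - 7 = -9$)
$\left(263 + q{\left(\left(4 - 2\right) 3,l{\left(-5,5 \right)} \right)}\right)^{2} = \left(263 - 9\right)^{2} = 254^{2} = 64516$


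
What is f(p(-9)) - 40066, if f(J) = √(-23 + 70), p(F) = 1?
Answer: -40066 + √47 ≈ -40059.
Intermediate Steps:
f(J) = √47
f(p(-9)) - 40066 = √47 - 40066 = -40066 + √47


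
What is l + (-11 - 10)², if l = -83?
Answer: 358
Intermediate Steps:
l + (-11 - 10)² = -83 + (-11 - 10)² = -83 + (-21)² = -83 + 441 = 358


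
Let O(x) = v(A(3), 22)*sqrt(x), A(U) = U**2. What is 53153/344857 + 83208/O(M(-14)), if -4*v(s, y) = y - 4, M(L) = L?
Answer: 53153/344857 + 27736*I*sqrt(14)/21 ≈ 0.15413 + 4941.8*I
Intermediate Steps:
v(s, y) = 1 - y/4 (v(s, y) = -(y - 4)/4 = -(-4 + y)/4 = 1 - y/4)
O(x) = -9*sqrt(x)/2 (O(x) = (1 - 1/4*22)*sqrt(x) = (1 - 11/2)*sqrt(x) = -9*sqrt(x)/2)
53153/344857 + 83208/O(M(-14)) = 53153/344857 + 83208/((-9*I*sqrt(14)/2)) = 53153/344857 + 83208*(I*sqrt(14)/63) = 53153/344857 + 27736*I*sqrt(14)/21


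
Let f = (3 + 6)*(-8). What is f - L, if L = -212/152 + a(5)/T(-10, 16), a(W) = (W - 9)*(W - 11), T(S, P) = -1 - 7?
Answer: -2569/38 ≈ -67.605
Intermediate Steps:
T(S, P) = -8
f = -72 (f = 9*(-8) = -72)
a(W) = (-11 + W)*(-9 + W) (a(W) = (-9 + W)*(-11 + W) = (-11 + W)*(-9 + W))
L = -167/38 (L = -212/152 + (99 + 5**2 - 20*5)/(-8) = -212*1/152 + (99 + 25 - 100)*(-1/8) = -53/38 + 24*(-1/8) = -53/38 - 3 = -167/38 ≈ -4.3947)
f - L = -72 - 1*(-167/38) = -72 + 167/38 = -2569/38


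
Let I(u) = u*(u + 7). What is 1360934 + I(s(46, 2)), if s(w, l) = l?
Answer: 1360952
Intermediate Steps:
I(u) = u*(7 + u)
1360934 + I(s(46, 2)) = 1360934 + 2*(7 + 2) = 1360934 + 2*9 = 1360934 + 18 = 1360952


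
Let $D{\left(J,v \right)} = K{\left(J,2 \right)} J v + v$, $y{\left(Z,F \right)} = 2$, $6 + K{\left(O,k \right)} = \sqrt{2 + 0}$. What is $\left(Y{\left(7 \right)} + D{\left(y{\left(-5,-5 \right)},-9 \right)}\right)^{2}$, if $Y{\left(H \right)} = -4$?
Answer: $9673 - 3420 \sqrt{2} \approx 4836.4$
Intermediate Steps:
$K{\left(O,k \right)} = -6 + \sqrt{2}$ ($K{\left(O,k \right)} = -6 + \sqrt{2 + 0} = -6 + \sqrt{2}$)
$D{\left(J,v \right)} = v + J v \left(-6 + \sqrt{2}\right)$ ($D{\left(J,v \right)} = \left(-6 + \sqrt{2}\right) J v + v = J \left(-6 + \sqrt{2}\right) v + v = J v \left(-6 + \sqrt{2}\right) + v = v + J v \left(-6 + \sqrt{2}\right)$)
$\left(Y{\left(7 \right)} + D{\left(y{\left(-5,-5 \right)},-9 \right)}\right)^{2} = \left(-4 - - 9 \left(-1 + 2 \left(6 - \sqrt{2}\right)\right)\right)^{2} = \left(-4 - - 9 \left(-1 + \left(12 - 2 \sqrt{2}\right)\right)\right)^{2} = \left(-4 - - 9 \left(11 - 2 \sqrt{2}\right)\right)^{2} = \left(-4 + \left(99 - 18 \sqrt{2}\right)\right)^{2} = \left(95 - 18 \sqrt{2}\right)^{2}$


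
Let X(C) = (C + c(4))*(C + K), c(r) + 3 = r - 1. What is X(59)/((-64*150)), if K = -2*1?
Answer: -1121/3200 ≈ -0.35031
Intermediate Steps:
c(r) = -4 + r (c(r) = -3 + (r - 1) = -3 + (-1 + r) = -4 + r)
K = -2
X(C) = C*(-2 + C) (X(C) = (C + (-4 + 4))*(C - 2) = (C + 0)*(-2 + C) = C*(-2 + C))
X(59)/((-64*150)) = (59*(-2 + 59))/((-64*150)) = (59*57)/(-9600) = 3363*(-1/9600) = -1121/3200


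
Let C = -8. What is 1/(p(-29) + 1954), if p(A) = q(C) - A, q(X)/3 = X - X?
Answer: 1/1983 ≈ 0.00050429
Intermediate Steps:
q(X) = 0 (q(X) = 3*(X - X) = 3*0 = 0)
p(A) = -A (p(A) = 0 - A = -A)
1/(p(-29) + 1954) = 1/(-1*(-29) + 1954) = 1/(29 + 1954) = 1/1983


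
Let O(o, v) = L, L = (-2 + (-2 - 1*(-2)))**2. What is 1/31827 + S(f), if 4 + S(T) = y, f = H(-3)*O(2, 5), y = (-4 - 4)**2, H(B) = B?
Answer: 1909621/31827 ≈ 60.000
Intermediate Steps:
L = 4 (L = (-2 + (-2 + 2))**2 = (-2 + 0)**2 = (-2)**2 = 4)
O(o, v) = 4
y = 64 (y = (-8)**2 = 64)
f = -12 (f = -3*4 = -12)
S(T) = 60 (S(T) = -4 + 64 = 60)
1/31827 + S(f) = 1/31827 + 60 = 1909621/31827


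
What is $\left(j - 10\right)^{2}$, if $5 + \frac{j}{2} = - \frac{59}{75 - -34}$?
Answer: $\frac{5280804}{11881} \approx 444.47$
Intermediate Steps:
$j = - \frac{1208}{109}$ ($j = -10 + 2 \left(- \frac{59}{75 - -34}\right) = -10 + 2 \left(- \frac{59}{75 + 34}\right) = -10 + 2 \left(- \frac{59}{109}\right) = -10 - \frac{118}{109} = - \frac{1208}{109} \approx -11.083$)
$\left(j - 10\right)^{2} = \left(- \frac{1208}{109} - 10\right)^{2} = \left(- \frac{2298}{109}\right)^{2} = \frac{5280804}{11881}$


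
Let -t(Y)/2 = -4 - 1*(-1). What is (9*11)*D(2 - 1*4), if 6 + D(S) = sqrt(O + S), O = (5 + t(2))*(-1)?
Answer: -594 + 99*I*sqrt(13) ≈ -594.0 + 356.95*I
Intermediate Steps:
t(Y) = 6 (t(Y) = -2*(-4 - 1*(-1)) = -2*(-4 + 1) = -2*(-3) = 6)
O = -11 (O = (5 + 6)*(-1) = 11*(-1) = -11)
D(S) = -6 + sqrt(-11 + S)
(9*11)*D(2 - 1*4) = (9*11)*(-6 + sqrt(-11 + (2 - 1*4))) = 99*(-6 + sqrt(-11 + (2 - 4))) = 99*(-6 + sqrt(-11 - 2)) = 99*(-6 + sqrt(-13)) = 99*(-6 + I*sqrt(13)) = -594 + 99*I*sqrt(13)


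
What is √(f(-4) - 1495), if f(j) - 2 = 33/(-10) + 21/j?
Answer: I*√150155/10 ≈ 38.75*I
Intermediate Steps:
f(j) = -13/10 + 21/j (f(j) = 2 + (33/(-10) + 21/j) = 2 + (33*(-⅒) + 21/j) = 2 + (-33/10 + 21/j) = -13/10 + 21/j)
√(f(-4) - 1495) = √((-13/10 + 21/(-4)) - 1495) = √((-13/10 + 21*(-¼)) - 1495) = √((-13/10 - 21/4) - 1495) = √(-131/20 - 1495) = √(-30031/20) = I*√150155/10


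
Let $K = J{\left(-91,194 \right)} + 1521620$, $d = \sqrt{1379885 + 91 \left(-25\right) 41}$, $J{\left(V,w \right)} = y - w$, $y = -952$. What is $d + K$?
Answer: $1520474 + \sqrt{1286610} \approx 1.5216 \cdot 10^{6}$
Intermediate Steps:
$J{\left(V,w \right)} = -952 - w$
$d = \sqrt{1286610}$ ($d = \sqrt{1379885 - 93275} = \sqrt{1286610} \approx 1134.3$)
$K = 1520474$ ($K = \left(-952 - 194\right) + 1521620 = -1146 + 1521620 = 1520474$)
$d + K = \sqrt{1286610} + 1520474 = 1520474 + \sqrt{1286610}$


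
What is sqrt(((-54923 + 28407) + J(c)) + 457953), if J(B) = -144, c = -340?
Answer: sqrt(431293) ≈ 656.73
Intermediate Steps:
sqrt(((-54923 + 28407) + J(c)) + 457953) = sqrt(((-54923 + 28407) - 144) + 457953) = sqrt((-26516 - 144) + 457953) = sqrt(-26660 + 457953) = sqrt(431293)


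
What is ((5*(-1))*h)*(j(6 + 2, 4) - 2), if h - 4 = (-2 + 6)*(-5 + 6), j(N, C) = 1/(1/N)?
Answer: -240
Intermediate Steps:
j(N, C) = N
h = 8 (h = 4 + (-2 + 6)*(-5 + 6) = 4 + 4*1 = 4 + 4 = 8)
((5*(-1))*h)*(j(6 + 2, 4) - 2) = ((5*(-1))*8)*((6 + 2) - 2) = (-5*8)*(8 - 2) = -40*6 = -240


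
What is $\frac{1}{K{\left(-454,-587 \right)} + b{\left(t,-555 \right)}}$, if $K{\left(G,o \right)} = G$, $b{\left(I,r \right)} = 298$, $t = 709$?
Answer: $- \frac{1}{156} \approx -0.0064103$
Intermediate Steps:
$\frac{1}{K{\left(-454,-587 \right)} + b{\left(t,-555 \right)}} = \frac{1}{-454 + 298} = \frac{1}{-156} = - \frac{1}{156}$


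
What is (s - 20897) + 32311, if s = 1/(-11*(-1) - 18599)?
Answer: 212163431/18588 ≈ 11414.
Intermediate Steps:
s = -1/18588 (s = 1/(11 - 18599) = 1/(-18588) = -1/18588 ≈ -5.3798e-5)
(s - 20897) + 32311 = (-1/18588 - 20897) + 32311 = -388433437/18588 + 32311 = 212163431/18588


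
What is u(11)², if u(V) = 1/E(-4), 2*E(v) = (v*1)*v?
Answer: 1/64 ≈ 0.015625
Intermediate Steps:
E(v) = v²/2 (E(v) = ((v*1)*v)/2 = (v*v)/2 = v²/2)
u(V) = ⅛ (u(V) = 1/((½)*(-4)²) = 1/((½)*16) = 1/8 = ⅛)
u(11)² = (⅛)² = 1/64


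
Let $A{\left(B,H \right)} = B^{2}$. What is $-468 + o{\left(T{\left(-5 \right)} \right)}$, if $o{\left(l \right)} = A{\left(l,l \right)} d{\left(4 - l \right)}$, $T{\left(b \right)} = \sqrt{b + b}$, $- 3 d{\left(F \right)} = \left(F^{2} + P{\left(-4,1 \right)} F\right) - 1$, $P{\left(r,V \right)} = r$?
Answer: $- \frac{1514}{3} - \frac{40 i \sqrt{10}}{3} \approx -504.67 - 42.164 i$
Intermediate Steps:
$d{\left(F \right)} = \frac{1}{3} - \frac{F^{2}}{3} + \frac{4 F}{3}$ ($d{\left(F \right)} = - \frac{\left(F^{2} - 4 F\right) - 1}{3} = - \frac{-1 + F^{2} - 4 F}{3} = \frac{1}{3} - \frac{F^{2}}{3} + \frac{4 F}{3}$)
$T{\left(b \right)} = \sqrt{2} \sqrt{b}$ ($T{\left(b \right)} = \sqrt{2 b} = \sqrt{2} \sqrt{b}$)
$o{\left(l \right)} = l^{2} \left(\frac{17}{3} - \frac{4 l}{3} - \frac{\left(4 - l\right)^{2}}{3}\right)$ ($o{\left(l \right)} = l^{2} \left(\frac{1}{3} - \frac{\left(4 - l\right)^{2}}{3} + \frac{4 \left(4 - l\right)}{3}\right) = l^{2} \left(\frac{1}{3} - \frac{\left(4 - l\right)^{2}}{3} - \left(- \frac{16}{3} + \frac{4 l}{3}\right)\right) = l^{2} \left(\frac{17}{3} - \frac{4 l}{3} - \frac{\left(4 - l\right)^{2}}{3}\right)$)
$-468 + o{\left(T{\left(-5 \right)} \right)} = -468 + \frac{\left(\sqrt{2} \sqrt{-5}\right)^{2} \left(1 - \left(\sqrt{2} \sqrt{-5}\right)^{2} + 4 \sqrt{2} \sqrt{-5}\right)}{3} = -468 + \frac{\left(\sqrt{2} i \sqrt{5}\right)^{2} \left(1 - \left(\sqrt{2} i \sqrt{5}\right)^{2} + 4 \sqrt{2} i \sqrt{5}\right)}{3} = -468 + \frac{\left(i \sqrt{10}\right)^{2} \left(1 - \left(i \sqrt{10}\right)^{2} + 4 i \sqrt{10}\right)}{3} = -468 + \frac{1}{3} \left(-10\right) \left(1 - -10 + 4 i \sqrt{10}\right) = -468 + \frac{1}{3} \left(-10\right) \left(1 + 10 + 4 i \sqrt{10}\right) = -468 + \frac{1}{3} \left(-10\right) \left(11 + 4 i \sqrt{10}\right) = -468 - \left(\frac{110}{3} + \frac{40 i \sqrt{10}}{3}\right) = - \frac{1514}{3} - \frac{40 i \sqrt{10}}{3}$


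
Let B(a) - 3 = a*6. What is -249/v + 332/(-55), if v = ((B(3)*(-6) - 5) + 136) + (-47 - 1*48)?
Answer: -1079/330 ≈ -3.2697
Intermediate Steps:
B(a) = 3 + 6*a (B(a) = 3 + a*6 = 3 + 6*a)
v = -90 (v = (((3 + 6*3)*(-6) - 5) + 136) + (-47 - 1*48) = (((3 + 18)*(-6) - 5) + 136) + (-47 - 48) = ((21*(-6) - 5) + 136) - 95 = ((-126 - 5) + 136) - 95 = (-131 + 136) - 95 = 5 - 95 = -90)
-249/v + 332/(-55) = -249/(-90) + 332/(-55) = -249*(-1/90) + 332*(-1/55) = 83/30 - 332/55 = -1079/330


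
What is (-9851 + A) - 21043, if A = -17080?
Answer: -47974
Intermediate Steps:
(-9851 + A) - 21043 = (-9851 - 17080) - 21043 = -26931 - 21043 = -47974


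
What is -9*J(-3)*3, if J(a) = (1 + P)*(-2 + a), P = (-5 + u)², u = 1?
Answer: 2295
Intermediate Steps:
P = 16 (P = (-5 + 1)² = (-4)² = 16)
J(a) = -34 + 17*a (J(a) = (1 + 16)*(-2 + a) = 17*(-2 + a) = -34 + 17*a)
-9*J(-3)*3 = -9*(-34 + 17*(-3))*3 = -9*(-34 - 51)*3 = -9*(-85)*3 = 765*3 = 2295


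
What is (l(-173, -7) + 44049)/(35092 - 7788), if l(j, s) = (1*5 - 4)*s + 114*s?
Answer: 10811/6826 ≈ 1.5838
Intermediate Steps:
l(j, s) = 115*s (l(j, s) = (5 - 4)*s + 114*s = 1*s + 114*s = s + 114*s = 115*s)
(l(-173, -7) + 44049)/(35092 - 7788) = (115*(-7) + 44049)/(35092 - 7788) = (-805 + 44049)/27304 = 43244*(1/27304) = 10811/6826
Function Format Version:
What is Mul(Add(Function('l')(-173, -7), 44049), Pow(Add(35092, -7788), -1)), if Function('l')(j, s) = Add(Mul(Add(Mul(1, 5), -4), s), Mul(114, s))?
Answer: Rational(10811, 6826) ≈ 1.5838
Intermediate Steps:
Function('l')(j, s) = Mul(115, s) (Function('l')(j, s) = Add(Mul(Add(5, -4), s), Mul(114, s)) = Add(Mul(1, s), Mul(114, s)) = Add(s, Mul(114, s)) = Mul(115, s))
Mul(Add(Function('l')(-173, -7), 44049), Pow(Add(35092, -7788), -1)) = Mul(Add(Mul(115, -7), 44049), Pow(Add(35092, -7788), -1)) = Mul(Add(-805, 44049), Pow(27304, -1)) = Mul(43244, Rational(1, 27304)) = Rational(10811, 6826)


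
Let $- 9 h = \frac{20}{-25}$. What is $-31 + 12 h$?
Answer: $- \frac{449}{15} \approx -29.933$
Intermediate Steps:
$h = \frac{4}{45}$ ($h = - \frac{20 \frac{1}{-25}}{9} = - \frac{20 \left(- \frac{1}{25}\right)}{9} = \left(- \frac{1}{9}\right) \left(- \frac{4}{5}\right) = \frac{4}{45} \approx 0.088889$)
$-31 + 12 h = -31 + 12 \cdot \frac{4}{45} = -31 + \frac{16}{15} = - \frac{449}{15}$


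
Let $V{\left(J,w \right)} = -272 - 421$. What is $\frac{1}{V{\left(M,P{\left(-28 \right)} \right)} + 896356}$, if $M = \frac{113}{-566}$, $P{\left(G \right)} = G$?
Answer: $\frac{1}{895663} \approx 1.1165 \cdot 10^{-6}$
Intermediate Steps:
$M = - \frac{113}{566}$ ($M = 113 \left(- \frac{1}{566}\right) = - \frac{113}{566} \approx -0.19965$)
$V{\left(J,w \right)} = -693$ ($V{\left(J,w \right)} = -272 - 421 = -693$)
$\frac{1}{V{\left(M,P{\left(-28 \right)} \right)} + 896356} = \frac{1}{-693 + 896356} = \frac{1}{895663}$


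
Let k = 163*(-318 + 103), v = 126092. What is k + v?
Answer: 91047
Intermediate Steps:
k = -35045 (k = 163*(-215) = -35045)
k + v = -35045 + 126092 = 91047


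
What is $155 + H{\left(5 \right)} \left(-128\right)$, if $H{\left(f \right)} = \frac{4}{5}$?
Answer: $\frac{263}{5} \approx 52.6$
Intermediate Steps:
$H{\left(f \right)} = \frac{4}{5}$ ($H{\left(f \right)} = 4 \cdot \frac{1}{5} = \frac{4}{5}$)
$155 + H{\left(5 \right)} \left(-128\right) = 155 + \frac{4}{5} \left(-128\right) = 155 - \frac{512}{5} = \frac{263}{5}$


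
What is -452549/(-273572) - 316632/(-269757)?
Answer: 69566636699/24599320668 ≈ 2.8280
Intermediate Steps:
-452549/(-273572) - 316632/(-269757) = -452549*(-1/273572) - 316632*(-1/269757) = 452549/273572 + 105544/89919 = 69566636699/24599320668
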